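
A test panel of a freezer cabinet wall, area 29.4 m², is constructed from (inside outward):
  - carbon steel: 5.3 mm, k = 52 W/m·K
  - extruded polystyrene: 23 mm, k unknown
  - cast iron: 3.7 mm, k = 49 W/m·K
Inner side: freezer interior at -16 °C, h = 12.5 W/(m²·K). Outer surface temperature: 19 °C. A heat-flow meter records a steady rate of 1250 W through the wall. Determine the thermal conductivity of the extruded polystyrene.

k ≈ 0.031 W/(m·K)

Using the resistance-network approach (series):
R_inner film = 1/(h_i·A) = 1/(12.5×29.4) = 0.002721 K/W
R_carbon steel = L/(kA) = 0.0053/(52×29.4) = 3.467×10^-6 K/W
R_cast iron = L/(kA) = 0.0037/(49×29.4) = 2.568×10^-6 K/W
Sum of known resistances R_other = 0.002727 K/W
Total R = ΔT/Q = 35/1250 = 0.028 K/W
R_extruded polystyrene = R_total − R_other = 0.02527 K/W
k = L/(R·A) = 0.023/(0.02527×29.4)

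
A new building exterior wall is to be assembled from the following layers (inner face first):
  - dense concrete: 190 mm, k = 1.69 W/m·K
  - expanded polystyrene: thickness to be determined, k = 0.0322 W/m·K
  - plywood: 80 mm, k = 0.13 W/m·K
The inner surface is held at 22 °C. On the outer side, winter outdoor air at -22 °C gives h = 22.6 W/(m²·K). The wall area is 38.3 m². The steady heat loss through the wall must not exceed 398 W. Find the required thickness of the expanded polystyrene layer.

L ≈ 111 mm

Model the wall as resistances in series:
R_dense concrete = L/(kA) = 0.19/(1.69×38.3) = 0.002935 K/W
R_plywood = L/(kA) = 0.08/(0.13×38.3) = 0.01607 K/W
R_outer film = 1/(h_o·A) = 1/(22.6×38.3) = 0.001155 K/W
Sum of the known resistances R_other = 0.02016 K/W
Required total resistance R_tot = ΔT/Q_allow = 44/398 = 0.1106 K/W
R_expanded polystyrene = R_tot − R_other = 0.09039 K/W
L = R·k·A = 0.09039×0.0322×38.3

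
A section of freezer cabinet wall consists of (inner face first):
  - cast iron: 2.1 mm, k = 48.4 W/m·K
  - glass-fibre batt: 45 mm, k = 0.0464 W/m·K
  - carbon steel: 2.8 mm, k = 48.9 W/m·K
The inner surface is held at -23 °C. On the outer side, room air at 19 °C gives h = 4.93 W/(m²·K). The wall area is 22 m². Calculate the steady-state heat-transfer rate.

Q ≈ 788 W

Model the wall as resistances in series:
R_cast iron = L/(kA) = 0.0021/(48.4×22) = 1.972×10^-6 K/W
R_glass-fibre batt = L/(kA) = 0.045/(0.0464×22) = 0.04408 K/W
R_carbon steel = L/(kA) = 0.0028/(48.9×22) = 2.603×10^-6 K/W
R_outer film = 1/(h_o·A) = 1/(4.93×22) = 0.00922 K/W
R_total = 0.05331 K/W
Q = ΔT / R_total = 42 / 0.05331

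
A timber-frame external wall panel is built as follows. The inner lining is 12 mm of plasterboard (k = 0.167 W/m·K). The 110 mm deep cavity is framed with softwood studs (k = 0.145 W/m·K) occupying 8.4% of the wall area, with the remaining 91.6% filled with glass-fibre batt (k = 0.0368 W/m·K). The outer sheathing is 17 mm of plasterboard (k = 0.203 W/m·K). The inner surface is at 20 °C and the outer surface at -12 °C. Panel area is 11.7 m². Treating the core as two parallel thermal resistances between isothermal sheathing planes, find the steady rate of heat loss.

Sheathing layers in series; stud and cavity paths in parallel between them.
R_inner = 0.012/(0.167×11.7) = 0.006142 K/W
R_stud  = 0.11/(0.145×0.084×11.7) = 0.7719 K/W
R_cav   = 0.11/(0.0368×0.916×11.7) = 0.2789 K/W
1/R_core = 1/R_stud + 1/R_cav → R_core = 0.2049 K/W
R_outer = 0.017/(0.203×11.7) = 0.007158 K/W
R_total = 0.2182 K/W
Q = ΔT/R_total = 32/0.2182

Q ≈ 147 W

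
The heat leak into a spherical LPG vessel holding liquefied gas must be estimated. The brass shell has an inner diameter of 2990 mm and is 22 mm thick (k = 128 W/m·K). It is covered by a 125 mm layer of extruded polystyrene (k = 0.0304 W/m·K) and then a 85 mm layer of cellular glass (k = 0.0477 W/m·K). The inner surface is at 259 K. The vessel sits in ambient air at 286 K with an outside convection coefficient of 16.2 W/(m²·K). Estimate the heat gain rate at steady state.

Q ≈ 148 W

Spherical conduction: R = (1/r_in − 1/r_out)/(4πk) per layer; series-sum.
R_brass shell = (1/1.495 − 1/1.517)/(4π×128) = 6.031×10^-6 K/W
R_extruded polystyrene = (1/1.517 − 1/1.642)/(4π×0.0304) = 0.1314 K/W
R_cellular glass = (1/1.642 − 1/1.727)/(4π×0.0477) = 0.05001 K/W
R_outer film = 1/(h·4πr_o²) = 1/(16.2×4π×1.727²) = 0.001647 K/W
R_total = 0.183 K/W
Q = ΔT/R_total = 27/0.183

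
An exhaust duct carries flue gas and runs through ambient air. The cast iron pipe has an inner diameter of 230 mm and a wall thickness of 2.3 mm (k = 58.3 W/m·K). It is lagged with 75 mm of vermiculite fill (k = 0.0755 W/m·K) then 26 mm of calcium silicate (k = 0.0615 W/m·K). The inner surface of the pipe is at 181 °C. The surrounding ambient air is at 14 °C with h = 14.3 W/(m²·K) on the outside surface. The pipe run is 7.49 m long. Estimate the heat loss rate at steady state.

Q ≈ 880 W

Radial resistances (cylindrical: R_cond = ln(r_o/r_i)/(2πkL), R_conv = 1/(h·2πrL)):
R_cast iron pipe wall = ln(117.3/115)/(2π×58.3×7.49) = 7.218×10^-6 K/W
R_vermiculite fill = ln(192.3/117.3)/(2π×0.0755×7.49) = 0.1391 K/W
R_calcium silicate = ln(218.3/192.3)/(2π×0.0615×7.49) = 0.04382 K/W
R_outer film = 1/(h_o·2πr_oL) = 1/(14.3×2π×0.2183×7.49) = 0.006807 K/W
R_total = 0.1898 K/W
Q = ΔT/R_total = 167/0.1898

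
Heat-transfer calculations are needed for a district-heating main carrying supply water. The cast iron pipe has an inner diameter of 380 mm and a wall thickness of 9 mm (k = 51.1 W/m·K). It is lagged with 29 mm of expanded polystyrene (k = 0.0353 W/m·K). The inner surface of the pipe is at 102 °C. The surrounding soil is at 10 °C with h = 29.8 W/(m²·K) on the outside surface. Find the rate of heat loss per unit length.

q′ ≈ 144 W/m

Radial resistances (cylindrical: R_cond = ln(r_o/r_i)/(2πkL), R_conv = 1/(h·2πrL)):
R_cast iron pipe wall = ln(199/190)/(2π×51.1×1) = 1.441×10^-4 K/W
R_expanded polystyrene = ln(228/199)/(2π×0.0353×1) = 0.6134 K/W
R_outer film = 1/(h_o·2πr_oL) = 1/(29.8×2π×0.228×1) = 0.02342 K/W
R_total = 0.6369 K/W
Q = ΔT/R_total = 92/0.6369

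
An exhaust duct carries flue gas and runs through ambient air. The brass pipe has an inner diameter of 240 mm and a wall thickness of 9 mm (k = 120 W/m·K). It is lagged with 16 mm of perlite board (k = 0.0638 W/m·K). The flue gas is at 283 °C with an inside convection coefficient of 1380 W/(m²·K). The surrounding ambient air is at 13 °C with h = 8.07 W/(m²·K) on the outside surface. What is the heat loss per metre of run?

Radial resistances (cylindrical: R_cond = ln(r_o/r_i)/(2πkL), R_conv = 1/(h·2πrL)):
R_inner film = 1/(h_i·2πr₁L) = 1/(1380×2π×0.12×1) = 9.611×10^-4 K/W
R_brass pipe wall = ln(129/120)/(2π×120×1) = 9.592×10^-5 K/W
R_perlite board = ln(145/129)/(2π×0.0638×1) = 0.2917 K/W
R_outer film = 1/(h_o·2πr_oL) = 1/(8.07×2π×0.145×1) = 0.136 K/W
R_total = 0.4287 K/W
Q = ΔT/R_total = 270/0.4287

q′ ≈ 630 W/m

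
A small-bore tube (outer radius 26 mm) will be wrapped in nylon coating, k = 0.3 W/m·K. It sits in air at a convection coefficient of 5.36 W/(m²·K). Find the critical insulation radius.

r_cr ≈ 56 mm

For a cylinder r_cr = k/h = 0.3/5.36
r_cr = 56 mm; since the bare radius (26 mm) is below r_cr, adding a thin layer of insulation will *increase* heat loss.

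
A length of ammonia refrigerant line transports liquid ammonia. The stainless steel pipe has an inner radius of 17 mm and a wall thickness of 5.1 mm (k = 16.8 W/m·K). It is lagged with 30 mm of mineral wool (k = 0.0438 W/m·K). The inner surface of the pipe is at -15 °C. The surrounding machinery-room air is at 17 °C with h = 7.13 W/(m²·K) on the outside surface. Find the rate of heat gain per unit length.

q′ ≈ 9.02 W/m

Radial resistances (cylindrical: R_cond = ln(r_o/r_i)/(2πkL), R_conv = 1/(h·2πrL)):
R_stainless steel pipe wall = ln(22.1/17)/(2π×16.8×1) = 0.002486 K/W
R_mineral wool = ln(52.1/22.1)/(2π×0.0438×1) = 3.116 K/W
R_outer film = 1/(h_o·2πr_oL) = 1/(7.13×2π×0.0521×1) = 0.4284 K/W
R_total = 3.547 K/W
Q = ΔT/R_total = 32/3.547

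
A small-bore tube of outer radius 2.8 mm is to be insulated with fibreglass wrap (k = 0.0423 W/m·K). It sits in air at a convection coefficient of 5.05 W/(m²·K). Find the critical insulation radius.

For a cylinder r_cr = k/h = 0.0423/5.05
r_cr = 8.38 mm; since the bare radius (2.8 mm) is below r_cr, adding a thin layer of insulation will *increase* heat loss.

r_cr ≈ 8.38 mm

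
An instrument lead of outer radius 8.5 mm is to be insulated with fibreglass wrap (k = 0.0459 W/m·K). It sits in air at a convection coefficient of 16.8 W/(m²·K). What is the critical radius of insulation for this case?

For a cylinder r_cr = k/h = 0.0459/16.8
r_cr = 2.73 mm; since the bare radius (8.5 mm) is above r_cr, any added insulation will reduce heat loss.

r_cr ≈ 2.73 mm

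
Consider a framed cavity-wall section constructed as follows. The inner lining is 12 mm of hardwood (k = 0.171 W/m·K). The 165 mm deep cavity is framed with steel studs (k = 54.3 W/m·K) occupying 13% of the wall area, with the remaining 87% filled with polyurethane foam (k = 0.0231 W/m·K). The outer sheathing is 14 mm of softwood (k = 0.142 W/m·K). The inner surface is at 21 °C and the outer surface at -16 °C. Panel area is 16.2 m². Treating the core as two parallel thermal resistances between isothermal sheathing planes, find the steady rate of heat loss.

Sheathing layers in series; stud and cavity paths in parallel between them.
R_inner = 0.012/(0.171×16.2) = 0.004332 K/W
R_stud  = 0.165/(54.3×0.13×16.2) = 0.001443 K/W
R_cav   = 0.165/(0.0231×0.87×16.2) = 0.5068 K/W
1/R_core = 1/R_stud + 1/R_cav → R_core = 0.001439 K/W
R_outer = 0.014/(0.142×16.2) = 0.006086 K/W
R_total = 0.01186 K/W
Q = ΔT/R_total = 37/0.01186

Q ≈ 3120 W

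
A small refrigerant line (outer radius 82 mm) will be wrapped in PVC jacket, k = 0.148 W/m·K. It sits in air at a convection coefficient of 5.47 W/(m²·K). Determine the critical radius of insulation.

For a cylinder r_cr = k/h = 0.148/5.47
r_cr = 27.1 mm; since the bare radius (82 mm) is above r_cr, any added insulation will reduce heat loss.

r_cr ≈ 27.1 mm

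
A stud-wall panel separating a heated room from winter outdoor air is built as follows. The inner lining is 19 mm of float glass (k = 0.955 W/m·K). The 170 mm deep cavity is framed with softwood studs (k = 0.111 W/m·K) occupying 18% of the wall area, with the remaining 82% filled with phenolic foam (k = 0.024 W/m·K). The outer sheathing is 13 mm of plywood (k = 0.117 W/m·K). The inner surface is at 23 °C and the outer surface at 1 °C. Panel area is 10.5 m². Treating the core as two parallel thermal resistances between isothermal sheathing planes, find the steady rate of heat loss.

Q ≈ 52.3 W

Sheathing layers in series; stud and cavity paths in parallel between them.
R_inner = 0.019/(0.955×10.5) = 0.001895 K/W
R_stud  = 0.17/(0.111×0.18×10.5) = 0.8103 K/W
R_cav   = 0.17/(0.024×0.82×10.5) = 0.8227 K/W
1/R_core = 1/R_stud + 1/R_cav → R_core = 0.4082 K/W
R_outer = 0.013/(0.117×10.5) = 0.01058 K/W
R_total = 0.4207 K/W
Q = ΔT/R_total = 22/0.4207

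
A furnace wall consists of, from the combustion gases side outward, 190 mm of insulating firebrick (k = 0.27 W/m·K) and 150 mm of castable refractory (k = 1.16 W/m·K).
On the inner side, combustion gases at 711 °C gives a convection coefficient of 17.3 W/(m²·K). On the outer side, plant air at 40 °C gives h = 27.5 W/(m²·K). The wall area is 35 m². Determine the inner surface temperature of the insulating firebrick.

Thermal resistances in series:
R_inner film = 1/(h_i·A) = 1/(17.3×35) = 0.001652 K/W
R_insulating firebrick = L/(kA) = 0.19/(0.27×35) = 0.02011 K/W
R_castable refractory = L/(kA) = 0.15/(1.16×35) = 0.003695 K/W
R_outer film = 1/(h_o·A) = 1/(27.5×35) = 0.001039 K/W
R_total = 0.02649 K/W;  Q = ΔT/R_total = 671/0.02649 = 25330 W
T_interface = T_inner − Q·ΣR(inner→interface) = 711 − 25300×0.001652

T ≈ 669 °C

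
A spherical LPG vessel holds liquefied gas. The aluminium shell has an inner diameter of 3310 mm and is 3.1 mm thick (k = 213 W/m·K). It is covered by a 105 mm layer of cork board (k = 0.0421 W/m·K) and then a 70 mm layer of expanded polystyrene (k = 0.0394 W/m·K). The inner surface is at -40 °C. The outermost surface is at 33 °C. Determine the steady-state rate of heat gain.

Each spherical layer contributes R = (1/r_i − 1/r_o)/(4πk):
R_aluminium shell = (1/1.655 − 1/1.6581)/(4π×213) = 4.22×10^-7 K/W
R_cork board = (1/1.6581 − 1/1.7631)/(4π×0.0421) = 0.06789 K/W
R_expanded polystyrene = (1/1.7631 − 1/1.8331)/(4π×0.0394) = 0.04375 K/W
R_total = 0.1116 K/W
Q = ΔT/R_total = 73/0.1116

Q ≈ 654 W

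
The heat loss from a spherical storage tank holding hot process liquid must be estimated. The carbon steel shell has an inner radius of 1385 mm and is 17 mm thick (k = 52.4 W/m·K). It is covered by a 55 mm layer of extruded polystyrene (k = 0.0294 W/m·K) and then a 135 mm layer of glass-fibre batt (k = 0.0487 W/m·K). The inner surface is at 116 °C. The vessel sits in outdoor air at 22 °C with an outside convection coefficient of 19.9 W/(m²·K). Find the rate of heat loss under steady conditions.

For a spherical shell R = (1/r₁ − 1/r₂)/(4πk); film R = 1/(h·4πr²). In series:
R_carbon steel shell = (1/1.385 − 1/1.402)/(4π×52.4) = 1.33×10^-5 K/W
R_extruded polystyrene = (1/1.402 − 1/1.457)/(4π×0.0294) = 0.07288 K/W
R_glass-fibre batt = (1/1.457 − 1/1.592)/(4π×0.0487) = 0.0951 K/W
R_outer film = 1/(h·4πr_o²) = 1/(19.9×4π×1.592²) = 0.001578 K/W
R_total = 0.1696 K/W
Q = ΔT/R_total = 94/0.1696

Q ≈ 554 W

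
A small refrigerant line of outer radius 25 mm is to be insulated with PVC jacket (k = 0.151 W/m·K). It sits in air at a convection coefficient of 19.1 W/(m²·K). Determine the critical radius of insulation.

r_cr ≈ 7.91 mm

For a cylinder r_cr = k/h = 0.151/19.1
r_cr = 7.91 mm; since the bare radius (25 mm) is above r_cr, any added insulation will reduce heat loss.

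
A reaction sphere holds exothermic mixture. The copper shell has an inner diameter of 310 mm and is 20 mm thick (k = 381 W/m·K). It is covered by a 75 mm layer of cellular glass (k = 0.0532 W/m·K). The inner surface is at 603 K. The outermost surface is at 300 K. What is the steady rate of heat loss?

Q ≈ 118 W

For a spherical shell R = (1/r₁ − 1/r₂)/(4πk); film R = 1/(h·4πr²). In series:
R_copper shell = (1/0.155 − 1/0.175)/(4π×381) = 1.54×10^-4 K/W
R_cellular glass = (1/0.175 − 1/0.25)/(4π×0.0532) = 2.564 K/W
R_total = 2.564 K/W
Q = ΔT/R_total = 303/2.564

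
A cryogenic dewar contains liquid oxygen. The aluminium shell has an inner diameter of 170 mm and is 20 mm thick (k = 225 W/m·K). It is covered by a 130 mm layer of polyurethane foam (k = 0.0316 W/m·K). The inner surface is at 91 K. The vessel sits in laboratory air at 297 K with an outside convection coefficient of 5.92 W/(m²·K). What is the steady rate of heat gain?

Q ≈ 15.2 W

For a spherical shell R = (1/r₁ − 1/r₂)/(4πk); film R = 1/(h·4πr²). In series:
R_aluminium shell = (1/0.085 − 1/0.105)/(4π×225) = 7.926×10^-4 K/W
R_polyurethane foam = (1/0.105 − 1/0.235)/(4π×0.0316) = 13.27 K/W
R_outer film = 1/(h·4πr_o²) = 1/(5.92×4π×0.235²) = 0.2434 K/W
R_total = 13.51 K/W
Q = ΔT/R_total = 206/13.51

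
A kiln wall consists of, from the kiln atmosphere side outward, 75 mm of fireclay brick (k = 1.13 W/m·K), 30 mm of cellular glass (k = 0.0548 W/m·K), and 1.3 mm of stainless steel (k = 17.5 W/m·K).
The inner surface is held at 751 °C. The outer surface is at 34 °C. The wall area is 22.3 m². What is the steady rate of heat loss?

Q ≈ 26000 W

Treating each layer as a thermal resistance in series:
R_fireclay brick = L/(kA) = 0.075/(1.13×22.3) = 0.002976 K/W
R_cellular glass = L/(kA) = 0.03/(0.0548×22.3) = 0.02455 K/W
R_stainless steel = L/(kA) = 0.0013/(17.5×22.3) = 3.331×10^-6 K/W
R_total = 0.02753 K/W
Q = ΔT / R_total = 717 / 0.02753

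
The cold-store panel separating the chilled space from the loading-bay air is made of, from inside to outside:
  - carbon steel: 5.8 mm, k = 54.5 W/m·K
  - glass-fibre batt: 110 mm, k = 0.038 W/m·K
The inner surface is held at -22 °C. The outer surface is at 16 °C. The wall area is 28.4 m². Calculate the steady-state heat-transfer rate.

Series thermal resistances:
R_carbon steel = L/(kA) = 0.0058/(54.5×28.4) = 3.747×10^-6 K/W
R_glass-fibre batt = L/(kA) = 0.11/(0.038×28.4) = 0.1019 K/W
R_total = 0.1019 K/W
Q = ΔT / R_total = 38 / 0.1019

Q ≈ 373 W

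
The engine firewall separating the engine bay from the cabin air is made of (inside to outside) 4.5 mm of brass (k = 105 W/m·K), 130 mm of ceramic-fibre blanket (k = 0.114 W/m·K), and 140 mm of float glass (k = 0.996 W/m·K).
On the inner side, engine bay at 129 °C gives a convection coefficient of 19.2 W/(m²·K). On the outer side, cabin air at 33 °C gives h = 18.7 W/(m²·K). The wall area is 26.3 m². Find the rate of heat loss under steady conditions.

Q ≈ 1820 W

Thermal resistances in series:
R_inner film = 1/(h_i·A) = 1/(19.2×26.3) = 0.00198 K/W
R_brass = L/(kA) = 0.0045/(105×26.3) = 1.63×10^-6 K/W
R_ceramic-fibre blanket = L/(kA) = 0.13/(0.114×26.3) = 0.04336 K/W
R_float glass = L/(kA) = 0.14/(0.996×26.3) = 0.005345 K/W
R_outer film = 1/(h_o·A) = 1/(18.7×26.3) = 0.002033 K/W
R_total = 0.05272 K/W
Q = ΔT / R_total = 96 / 0.05272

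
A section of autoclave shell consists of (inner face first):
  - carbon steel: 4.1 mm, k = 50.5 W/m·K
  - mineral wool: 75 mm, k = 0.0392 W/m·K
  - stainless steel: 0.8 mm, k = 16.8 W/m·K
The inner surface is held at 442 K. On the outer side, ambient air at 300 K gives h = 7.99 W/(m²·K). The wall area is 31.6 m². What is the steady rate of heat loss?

Q ≈ 2200 W

Using the resistance-network approach (series):
R_carbon steel = L/(kA) = 0.0041/(50.5×31.6) = 2.569×10^-6 K/W
R_mineral wool = L/(kA) = 0.075/(0.0392×31.6) = 0.06055 K/W
R_stainless steel = L/(kA) = 0.0008/(16.8×31.6) = 1.507×10^-6 K/W
R_outer film = 1/(h_o·A) = 1/(7.99×31.6) = 0.003961 K/W
R_total = 0.06451 K/W
Q = ΔT / R_total = 142 / 0.06451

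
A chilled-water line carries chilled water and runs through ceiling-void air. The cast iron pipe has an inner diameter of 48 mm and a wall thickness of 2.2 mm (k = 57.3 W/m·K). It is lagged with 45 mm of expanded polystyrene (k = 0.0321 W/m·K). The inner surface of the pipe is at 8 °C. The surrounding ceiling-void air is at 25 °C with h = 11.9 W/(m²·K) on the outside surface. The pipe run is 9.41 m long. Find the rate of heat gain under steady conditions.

Cylindrical conduction, so R = ln(r₂/r₁)/(2πkL) per layer, in series:
R_cast iron pipe wall = ln(26.2/24)/(2π×57.3×9.41) = 2.589×10^-5 K/W
R_expanded polystyrene = ln(71.2/26.2)/(2π×0.0321×9.41) = 0.5268 K/W
R_outer film = 1/(h_o·2πr_oL) = 1/(11.9×2π×0.0712×9.41) = 0.01996 K/W
R_total = 0.5467 K/W
Q = ΔT/R_total = 17/0.5467

Q ≈ 31.1 W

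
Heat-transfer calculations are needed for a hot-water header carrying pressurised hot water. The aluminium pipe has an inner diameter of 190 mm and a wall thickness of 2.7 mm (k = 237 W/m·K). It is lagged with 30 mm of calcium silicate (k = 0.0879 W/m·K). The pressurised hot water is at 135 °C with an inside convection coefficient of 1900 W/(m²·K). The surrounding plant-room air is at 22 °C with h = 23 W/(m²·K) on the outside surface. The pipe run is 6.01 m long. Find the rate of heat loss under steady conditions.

Q ≈ 1260 W

Treating each annulus and film as a series resistance:
R_inner film = 1/(h_i·2πr₁L) = 1/(1900×2π×0.095×6.01) = 1.467×10^-4 K/W
R_aluminium pipe wall = ln(97.7/95)/(2π×237×6.01) = 3.131×10^-6 K/W
R_calcium silicate = ln(127.7/97.7)/(2π×0.0879×6.01) = 0.08067 K/W
R_outer film = 1/(h_o·2πr_oL) = 1/(23×2π×0.1277×6.01) = 0.009016 K/W
R_total = 0.08984 K/W
Q = ΔT/R_total = 113/0.08984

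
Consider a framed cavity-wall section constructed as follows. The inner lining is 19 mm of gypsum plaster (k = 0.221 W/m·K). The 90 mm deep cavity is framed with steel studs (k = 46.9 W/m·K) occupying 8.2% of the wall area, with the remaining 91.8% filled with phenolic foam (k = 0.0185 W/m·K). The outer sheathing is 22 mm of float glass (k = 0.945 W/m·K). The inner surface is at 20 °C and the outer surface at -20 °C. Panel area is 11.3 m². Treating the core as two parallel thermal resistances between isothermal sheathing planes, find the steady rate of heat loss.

Q ≈ 3410 W

Sheathing layers in series; stud and cavity paths in parallel between them.
R_inner = 0.019/(0.221×11.3) = 0.007608 K/W
R_stud  = 0.09/(46.9×0.082×11.3) = 0.002071 K/W
R_cav   = 0.09/(0.0185×0.918×11.3) = 0.469 K/W
1/R_core = 1/R_stud + 1/R_cav → R_core = 0.002062 K/W
R_outer = 0.022/(0.945×11.3) = 0.00206 K/W
R_total = 0.01173 K/W
Q = ΔT/R_total = 40/0.01173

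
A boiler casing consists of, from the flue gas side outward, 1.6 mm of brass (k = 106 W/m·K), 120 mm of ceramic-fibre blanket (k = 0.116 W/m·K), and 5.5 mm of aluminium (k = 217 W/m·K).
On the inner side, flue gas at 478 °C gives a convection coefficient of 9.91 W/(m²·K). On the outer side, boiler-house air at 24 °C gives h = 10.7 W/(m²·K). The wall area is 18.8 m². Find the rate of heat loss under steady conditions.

Treating each layer as a thermal resistance in series:
R_inner film = 1/(h_i·A) = 1/(9.91×18.8) = 0.005367 K/W
R_brass = L/(kA) = 0.0016/(106×18.8) = 8.029×10^-7 K/W
R_ceramic-fibre blanket = L/(kA) = 0.12/(0.116×18.8) = 0.05503 K/W
R_aluminium = L/(kA) = 0.0055/(217×18.8) = 1.348×10^-6 K/W
R_outer film = 1/(h_o·A) = 1/(10.7×18.8) = 0.004971 K/W
R_total = 0.06537 K/W
Q = ΔT / R_total = 454 / 0.06537

Q ≈ 6950 W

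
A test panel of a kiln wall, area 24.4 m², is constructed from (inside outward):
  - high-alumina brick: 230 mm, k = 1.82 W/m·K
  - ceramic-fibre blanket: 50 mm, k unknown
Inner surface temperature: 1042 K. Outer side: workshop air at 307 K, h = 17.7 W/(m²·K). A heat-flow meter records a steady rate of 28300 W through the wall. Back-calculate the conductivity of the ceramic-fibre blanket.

k ≈ 0.111 W/(m·K)

Model the wall as resistances in series:
R_high-alumina brick = L/(kA) = 0.23/(1.82×24.4) = 0.005179 K/W
R_outer film = 1/(h_o·A) = 1/(17.7×24.4) = 0.002315 K/W
Sum of known resistances R_other = 0.007495 K/W
Total R = ΔT/Q = 735/28300 = 0.02597 K/W
R_ceramic-fibre blanket = R_total − R_other = 0.01848 K/W
k = L/(R·A) = 0.05/(0.01848×24.4)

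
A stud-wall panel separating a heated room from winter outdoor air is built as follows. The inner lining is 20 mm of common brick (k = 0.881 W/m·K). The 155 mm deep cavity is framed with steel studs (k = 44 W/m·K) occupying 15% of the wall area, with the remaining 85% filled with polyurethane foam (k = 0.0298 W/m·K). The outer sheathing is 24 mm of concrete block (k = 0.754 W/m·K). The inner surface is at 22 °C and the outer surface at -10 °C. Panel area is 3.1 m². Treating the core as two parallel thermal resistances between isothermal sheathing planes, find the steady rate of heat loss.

Sheathing layers in series; stud and cavity paths in parallel between them.
R_inner = 0.02/(0.881×3.1) = 0.007323 K/W
R_stud  = 0.155/(44×0.15×3.1) = 0.007576 K/W
R_cav   = 0.155/(0.0298×0.85×3.1) = 1.974 K/W
1/R_core = 1/R_stud + 1/R_cav → R_core = 0.007547 K/W
R_outer = 0.024/(0.754×3.1) = 0.01027 K/W
R_total = 0.02514 K/W
Q = ΔT/R_total = 32/0.02514

Q ≈ 1270 W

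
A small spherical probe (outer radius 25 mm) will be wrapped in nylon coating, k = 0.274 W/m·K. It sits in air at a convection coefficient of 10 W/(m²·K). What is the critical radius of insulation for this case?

For a sphere r_cr = 2k/h = 2×0.274/10
r_cr = 54.8 mm; since the bare radius (25 mm) is below r_cr, adding a thin layer of insulation will *increase* heat loss.

r_cr ≈ 54.8 mm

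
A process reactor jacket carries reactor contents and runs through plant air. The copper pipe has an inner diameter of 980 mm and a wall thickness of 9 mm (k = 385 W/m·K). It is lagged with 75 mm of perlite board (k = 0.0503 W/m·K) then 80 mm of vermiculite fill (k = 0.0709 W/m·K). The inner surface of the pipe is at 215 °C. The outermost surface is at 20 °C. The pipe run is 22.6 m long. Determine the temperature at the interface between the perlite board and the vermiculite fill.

T ≈ 97.6 °C

Cylindrical conduction, so R = ln(r₂/r₁)/(2πkL) per layer, in series:
R_copper pipe wall = ln(499/490)/(2π×385×22.6) = 3.329×10^-7 K/W
R_perlite board = ln(574/499)/(2π×0.0503×22.6) = 0.0196 K/W
R_vermiculite fill = ln(654/574)/(2π×0.0709×22.6) = 0.01296 K/W
R_total = 0.03256 K/W
Q = ΔT/R_total = 195/0.03256
Q = 5990 W
T_interface = T_inner − Q·ΣR(inner→interface) = 215 − 5990×0.0196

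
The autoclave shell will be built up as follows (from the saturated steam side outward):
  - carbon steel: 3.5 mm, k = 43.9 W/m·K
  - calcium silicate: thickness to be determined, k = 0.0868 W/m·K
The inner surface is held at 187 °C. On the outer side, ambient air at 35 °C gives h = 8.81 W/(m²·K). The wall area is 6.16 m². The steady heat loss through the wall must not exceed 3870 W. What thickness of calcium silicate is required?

Thermal resistances in series:
R_carbon steel = L/(kA) = 0.0035/(43.9×6.16) = 1.294×10^-5 K/W
R_outer film = 1/(h_o·A) = 1/(8.81×6.16) = 0.01843 K/W
Sum of the known resistances R_other = 0.01844 K/W
Required total resistance R_tot = ΔT/Q_allow = 152/3870 = 0.03928 K/W
R_calcium silicate = R_tot − R_other = 0.02084 K/W
L = R·k·A = 0.02084×0.0868×6.16

L ≈ 11.1 mm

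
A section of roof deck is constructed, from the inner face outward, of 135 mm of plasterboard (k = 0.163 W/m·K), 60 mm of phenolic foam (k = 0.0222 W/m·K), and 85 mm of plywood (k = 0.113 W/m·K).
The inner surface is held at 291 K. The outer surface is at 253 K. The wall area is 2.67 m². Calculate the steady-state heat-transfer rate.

Series thermal resistances:
R_plasterboard = L/(kA) = 0.135/(0.163×2.67) = 0.3102 K/W
R_phenolic foam = L/(kA) = 0.06/(0.0222×2.67) = 1.012 K/W
R_plywood = L/(kA) = 0.085/(0.113×2.67) = 0.2817 K/W
R_total = 1.604 K/W
Q = ΔT / R_total = 38 / 1.604

Q ≈ 23.7 W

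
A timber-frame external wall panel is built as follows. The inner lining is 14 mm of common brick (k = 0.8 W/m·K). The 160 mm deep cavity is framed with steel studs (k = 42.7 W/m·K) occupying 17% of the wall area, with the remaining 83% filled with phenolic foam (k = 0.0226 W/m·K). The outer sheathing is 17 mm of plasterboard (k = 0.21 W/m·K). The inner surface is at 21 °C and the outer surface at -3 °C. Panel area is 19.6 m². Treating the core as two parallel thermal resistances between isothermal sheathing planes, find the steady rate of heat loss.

Q ≈ 3910 W

Sheathing layers in series; stud and cavity paths in parallel between them.
R_inner = 0.014/(0.8×19.6) = 8.929×10^-4 K/W
R_stud  = 0.16/(42.7×0.17×19.6) = 0.001125 K/W
R_cav   = 0.16/(0.0226×0.83×19.6) = 0.4352 K/W
1/R_core = 1/R_stud + 1/R_cav → R_core = 0.001122 K/W
R_outer = 0.017/(0.21×19.6) = 0.00413 K/W
R_total = 0.006145 K/W
Q = ΔT/R_total = 24/0.006145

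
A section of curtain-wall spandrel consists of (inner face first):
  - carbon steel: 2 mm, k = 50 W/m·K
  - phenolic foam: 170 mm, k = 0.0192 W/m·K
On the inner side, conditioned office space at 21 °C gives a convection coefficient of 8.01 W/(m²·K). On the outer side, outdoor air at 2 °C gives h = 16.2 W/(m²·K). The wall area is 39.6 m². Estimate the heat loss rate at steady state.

Q ≈ 83.2 W

Using the resistance-network approach (series):
R_inner film = 1/(h_i·A) = 1/(8.01×39.6) = 0.003153 K/W
R_carbon steel = L/(kA) = 0.002/(50×39.6) = 1.01×10^-6 K/W
R_phenolic foam = L/(kA) = 0.17/(0.0192×39.6) = 0.2236 K/W
R_outer film = 1/(h_o·A) = 1/(16.2×39.6) = 0.001559 K/W
R_total = 0.2283 K/W
Q = ΔT / R_total = 19 / 0.2283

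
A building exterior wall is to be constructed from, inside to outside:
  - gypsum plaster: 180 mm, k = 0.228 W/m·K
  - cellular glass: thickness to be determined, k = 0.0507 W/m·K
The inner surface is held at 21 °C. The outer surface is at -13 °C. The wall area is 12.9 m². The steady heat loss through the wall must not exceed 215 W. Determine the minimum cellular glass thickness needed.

Series thermal resistances:
R_gypsum plaster = L/(kA) = 0.18/(0.228×12.9) = 0.0612 K/W
Sum of the known resistances R_other = 0.0612 K/W
Required total resistance R_tot = ΔT/Q_allow = 34/215 = 0.1581 K/W
R_cellular glass = R_tot − R_other = 0.09694 K/W
L = R·k·A = 0.09694×0.0507×12.9

L ≈ 63.4 mm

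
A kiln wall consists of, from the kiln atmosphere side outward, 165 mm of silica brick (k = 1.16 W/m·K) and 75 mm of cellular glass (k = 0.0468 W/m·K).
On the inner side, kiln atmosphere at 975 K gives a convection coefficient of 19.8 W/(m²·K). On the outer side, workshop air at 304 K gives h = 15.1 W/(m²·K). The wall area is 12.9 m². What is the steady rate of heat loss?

Treating each layer as a thermal resistance in series:
R_inner film = 1/(h_i·A) = 1/(19.8×12.9) = 0.003915 K/W
R_silica brick = L/(kA) = 0.165/(1.16×12.9) = 0.01103 K/W
R_cellular glass = L/(kA) = 0.075/(0.0468×12.9) = 0.1242 K/W
R_outer film = 1/(h_o·A) = 1/(15.1×12.9) = 0.005134 K/W
R_total = 0.1443 K/W
Q = ΔT / R_total = 671 / 0.1443

Q ≈ 4650 W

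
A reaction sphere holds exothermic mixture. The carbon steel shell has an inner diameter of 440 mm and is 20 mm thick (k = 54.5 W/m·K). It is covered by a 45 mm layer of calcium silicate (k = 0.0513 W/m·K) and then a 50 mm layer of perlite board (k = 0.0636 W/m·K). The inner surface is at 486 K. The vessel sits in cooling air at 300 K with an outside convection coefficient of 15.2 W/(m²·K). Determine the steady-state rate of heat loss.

Q ≈ 108 W

Spherical conduction: R = (1/r_in − 1/r_out)/(4πk) per layer; series-sum.
R_carbon steel shell = (1/0.22 − 1/0.24)/(4π×54.5) = 5.531×10^-4 K/W
R_calcium silicate = (1/0.24 − 1/0.285)/(4π×0.0513) = 1.021 K/W
R_perlite board = (1/0.285 − 1/0.335)/(4π×0.0636) = 0.6553 K/W
R_outer film = 1/(h·4πr_o²) = 1/(15.2×4π×0.335²) = 0.04665 K/W
R_total = 1.723 K/W
Q = ΔT/R_total = 186/1.723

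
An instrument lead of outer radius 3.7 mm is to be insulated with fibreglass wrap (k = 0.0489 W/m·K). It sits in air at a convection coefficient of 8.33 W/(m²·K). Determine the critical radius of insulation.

For a cylinder r_cr = k/h = 0.0489/8.33
r_cr = 5.87 mm; since the bare radius (3.7 mm) is below r_cr, adding a thin layer of insulation will *increase* heat loss.

r_cr ≈ 5.87 mm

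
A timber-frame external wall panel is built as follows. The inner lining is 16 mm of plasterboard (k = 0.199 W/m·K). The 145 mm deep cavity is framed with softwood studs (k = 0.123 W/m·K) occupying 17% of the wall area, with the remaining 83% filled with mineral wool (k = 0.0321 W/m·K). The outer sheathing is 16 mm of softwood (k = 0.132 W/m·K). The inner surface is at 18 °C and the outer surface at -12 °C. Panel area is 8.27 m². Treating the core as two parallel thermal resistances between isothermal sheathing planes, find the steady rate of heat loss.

Sheathing layers in series; stud and cavity paths in parallel between them.
R_inner = 0.016/(0.199×8.27) = 0.009722 K/W
R_stud  = 0.145/(0.123×0.17×8.27) = 0.8385 K/W
R_cav   = 0.145/(0.0321×0.83×8.27) = 0.6581 K/W
1/R_core = 1/R_stud + 1/R_cav → R_core = 0.3687 K/W
R_outer = 0.016/(0.132×8.27) = 0.01466 K/W
R_total = 0.3931 K/W
Q = ΔT/R_total = 30/0.3931

Q ≈ 76.3 W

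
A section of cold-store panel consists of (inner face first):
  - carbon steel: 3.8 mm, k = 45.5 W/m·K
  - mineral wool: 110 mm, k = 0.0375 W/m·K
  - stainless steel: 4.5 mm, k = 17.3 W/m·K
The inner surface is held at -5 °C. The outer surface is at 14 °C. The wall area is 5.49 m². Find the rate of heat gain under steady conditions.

Q ≈ 35.6 W

Thermal resistances in series:
R_carbon steel = L/(kA) = 0.0038/(45.5×5.49) = 1.521×10^-5 K/W
R_mineral wool = L/(kA) = 0.11/(0.0375×5.49) = 0.5343 K/W
R_stainless steel = L/(kA) = 0.0045/(17.3×5.49) = 4.738×10^-5 K/W
R_total = 0.5344 K/W
Q = ΔT / R_total = 19 / 0.5344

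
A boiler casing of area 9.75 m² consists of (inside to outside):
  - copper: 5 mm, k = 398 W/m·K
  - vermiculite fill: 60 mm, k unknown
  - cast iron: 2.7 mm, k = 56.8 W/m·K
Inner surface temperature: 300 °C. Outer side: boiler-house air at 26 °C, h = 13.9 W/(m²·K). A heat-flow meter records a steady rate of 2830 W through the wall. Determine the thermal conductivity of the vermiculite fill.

k ≈ 0.0688 W/(m·K)

Series thermal resistances:
R_copper = L/(kA) = 0.005/(398×9.75) = 1.288×10^-6 K/W
R_cast iron = L/(kA) = 0.0027/(56.8×9.75) = 4.875×10^-6 K/W
R_outer film = 1/(h_o·A) = 1/(13.9×9.75) = 0.007379 K/W
Sum of known resistances R_other = 0.007385 K/W
Total R = ΔT/Q = 274/2830 = 0.09682 K/W
R_vermiculite fill = R_total − R_other = 0.08943 K/W
k = L/(R·A) = 0.06/(0.08943×9.75)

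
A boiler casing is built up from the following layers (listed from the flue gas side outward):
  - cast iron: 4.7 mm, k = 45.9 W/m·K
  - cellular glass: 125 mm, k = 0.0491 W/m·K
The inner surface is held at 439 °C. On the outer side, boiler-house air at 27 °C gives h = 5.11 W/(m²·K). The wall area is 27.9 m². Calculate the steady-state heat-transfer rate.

Q ≈ 4190 W

Series thermal resistances:
R_cast iron = L/(kA) = 0.0047/(45.9×27.9) = 3.67×10^-6 K/W
R_cellular glass = L/(kA) = 0.125/(0.0491×27.9) = 0.09125 K/W
R_outer film = 1/(h_o·A) = 1/(5.11×27.9) = 0.007014 K/W
R_total = 0.09827 K/W
Q = ΔT / R_total = 412 / 0.09827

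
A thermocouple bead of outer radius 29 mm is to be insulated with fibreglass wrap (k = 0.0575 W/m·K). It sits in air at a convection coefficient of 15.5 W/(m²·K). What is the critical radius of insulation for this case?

r_cr ≈ 7.42 mm

For a sphere r_cr = 2k/h = 2×0.0575/15.5
r_cr = 7.42 mm; since the bare radius (29 mm) is above r_cr, any added insulation will reduce heat loss.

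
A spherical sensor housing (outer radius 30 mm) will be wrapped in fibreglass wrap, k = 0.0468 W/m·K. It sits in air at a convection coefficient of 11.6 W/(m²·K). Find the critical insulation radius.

r_cr ≈ 8.07 mm

For a sphere r_cr = 2k/h = 2×0.0468/11.6
r_cr = 8.07 mm; since the bare radius (30 mm) is above r_cr, any added insulation will reduce heat loss.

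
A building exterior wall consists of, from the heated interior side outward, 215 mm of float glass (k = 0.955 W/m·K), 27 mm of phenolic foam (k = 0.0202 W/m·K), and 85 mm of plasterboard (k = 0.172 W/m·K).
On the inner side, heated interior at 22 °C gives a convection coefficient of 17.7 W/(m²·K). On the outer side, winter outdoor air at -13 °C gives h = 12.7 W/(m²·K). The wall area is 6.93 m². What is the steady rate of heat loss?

Q ≈ 111 W

Model the wall as resistances in series:
R_inner film = 1/(h_i·A) = 1/(17.7×6.93) = 0.008153 K/W
R_float glass = L/(kA) = 0.215/(0.955×6.93) = 0.03249 K/W
R_phenolic foam = L/(kA) = 0.027/(0.0202×6.93) = 0.1929 K/W
R_plasterboard = L/(kA) = 0.085/(0.172×6.93) = 0.07131 K/W
R_outer film = 1/(h_o·A) = 1/(12.7×6.93) = 0.01136 K/W
R_total = 0.3162 K/W
Q = ΔT / R_total = 35 / 0.3162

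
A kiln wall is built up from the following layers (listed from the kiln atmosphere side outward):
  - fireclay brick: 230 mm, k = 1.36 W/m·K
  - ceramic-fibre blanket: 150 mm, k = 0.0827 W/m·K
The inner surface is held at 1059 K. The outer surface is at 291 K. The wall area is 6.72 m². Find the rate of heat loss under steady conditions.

Model the wall as resistances in series:
R_fireclay brick = L/(kA) = 0.23/(1.36×6.72) = 0.02517 K/W
R_ceramic-fibre blanket = L/(kA) = 0.15/(0.0827×6.72) = 0.2699 K/W
R_total = 0.2951 K/W
Q = ΔT / R_total = 768 / 0.2951

Q ≈ 2600 W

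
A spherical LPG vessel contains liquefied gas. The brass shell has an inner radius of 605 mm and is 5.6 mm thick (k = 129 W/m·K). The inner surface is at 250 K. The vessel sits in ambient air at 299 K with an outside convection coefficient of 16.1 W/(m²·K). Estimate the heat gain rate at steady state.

Spherical conduction: R = (1/r_in − 1/r_out)/(4πk) per layer; series-sum.
R_brass shell = (1/0.605 − 1/0.6106)/(4π×129) = 9.351×10^-6 K/W
R_outer film = 1/(h·4πr_o²) = 1/(16.1×4π×0.6106²) = 0.01326 K/W
R_total = 0.01327 K/W
Q = ΔT/R_total = 49/0.01327

Q ≈ 3690 W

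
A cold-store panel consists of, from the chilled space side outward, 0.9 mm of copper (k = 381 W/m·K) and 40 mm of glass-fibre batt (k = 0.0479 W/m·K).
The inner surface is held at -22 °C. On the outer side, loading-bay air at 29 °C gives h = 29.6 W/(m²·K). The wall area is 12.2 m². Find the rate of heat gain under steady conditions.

Treating each layer as a thermal resistance in series:
R_copper = L/(kA) = 0.0009/(381×12.2) = 1.936×10^-7 K/W
R_glass-fibre batt = L/(kA) = 0.04/(0.0479×12.2) = 0.06845 K/W
R_outer film = 1/(h_o·A) = 1/(29.6×12.2) = 0.002769 K/W
R_total = 0.07122 K/W
Q = ΔT / R_total = 51 / 0.07122

Q ≈ 716 W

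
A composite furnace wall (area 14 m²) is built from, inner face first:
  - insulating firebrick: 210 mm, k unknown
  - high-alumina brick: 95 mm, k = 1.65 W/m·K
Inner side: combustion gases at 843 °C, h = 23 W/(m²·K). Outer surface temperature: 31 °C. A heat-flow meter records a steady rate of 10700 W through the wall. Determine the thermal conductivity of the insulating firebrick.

k ≈ 0.218 W/(m·K)

Series thermal resistances:
R_inner film = 1/(h_i·A) = 1/(23×14) = 0.003106 K/W
R_high-alumina brick = L/(kA) = 0.095/(1.65×14) = 0.004113 K/W
Sum of known resistances R_other = 0.007218 K/W
Total R = ΔT/Q = 812/10700 = 0.07589 K/W
R_insulating firebrick = R_total − R_other = 0.06867 K/W
k = L/(R·A) = 0.21/(0.06867×14)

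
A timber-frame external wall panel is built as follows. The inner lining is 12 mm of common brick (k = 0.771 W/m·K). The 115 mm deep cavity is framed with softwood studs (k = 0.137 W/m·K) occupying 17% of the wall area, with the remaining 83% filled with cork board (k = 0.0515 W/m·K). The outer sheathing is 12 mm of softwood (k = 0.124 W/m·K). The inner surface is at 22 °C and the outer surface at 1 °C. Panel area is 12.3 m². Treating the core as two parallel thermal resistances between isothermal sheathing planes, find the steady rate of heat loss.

Sheathing layers in series; stud and cavity paths in parallel between them.
R_inner = 0.012/(0.771×12.3) = 0.001265 K/W
R_stud  = 0.115/(0.137×0.17×12.3) = 0.4014 K/W
R_cav   = 0.115/(0.0515×0.83×12.3) = 0.2187 K/W
1/R_core = 1/R_stud + 1/R_cav → R_core = 0.1416 K/W
R_outer = 0.012/(0.124×12.3) = 0.007868 K/W
R_total = 0.1507 K/W
Q = ΔT/R_total = 21/0.1507

Q ≈ 139 W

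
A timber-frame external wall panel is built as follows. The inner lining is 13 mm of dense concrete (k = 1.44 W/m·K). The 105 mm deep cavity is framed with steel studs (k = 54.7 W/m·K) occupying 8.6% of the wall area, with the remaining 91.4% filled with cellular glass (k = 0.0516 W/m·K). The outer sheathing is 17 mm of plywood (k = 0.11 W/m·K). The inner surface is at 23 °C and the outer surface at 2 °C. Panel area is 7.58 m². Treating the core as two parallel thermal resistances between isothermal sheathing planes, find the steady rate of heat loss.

Sheathing layers in series; stud and cavity paths in parallel between them.
R_inner = 0.013/(1.44×7.58) = 0.001191 K/W
R_stud  = 0.105/(54.7×0.086×7.58) = 0.002945 K/W
R_cav   = 0.105/(0.0516×0.914×7.58) = 0.2937 K/W
1/R_core = 1/R_stud + 1/R_cav → R_core = 0.002915 K/W
R_outer = 0.017/(0.11×7.58) = 0.02039 K/W
R_total = 0.0245 K/W
Q = ΔT/R_total = 21/0.0245

Q ≈ 857 W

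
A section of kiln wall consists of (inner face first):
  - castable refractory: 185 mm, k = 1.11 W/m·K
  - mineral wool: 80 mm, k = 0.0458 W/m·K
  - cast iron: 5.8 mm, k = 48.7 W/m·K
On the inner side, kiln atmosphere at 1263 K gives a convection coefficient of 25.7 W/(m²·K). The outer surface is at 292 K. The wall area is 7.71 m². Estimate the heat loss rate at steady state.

Series thermal resistances:
R_inner film = 1/(h_i·A) = 1/(25.7×7.71) = 0.005047 K/W
R_castable refractory = L/(kA) = 0.185/(1.11×7.71) = 0.02162 K/W
R_mineral wool = L/(kA) = 0.08/(0.0458×7.71) = 0.2266 K/W
R_cast iron = L/(kA) = 0.0058/(48.7×7.71) = 1.545×10^-5 K/W
R_total = 0.2532 K/W
Q = ΔT / R_total = 971 / 0.2532

Q ≈ 3830 W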